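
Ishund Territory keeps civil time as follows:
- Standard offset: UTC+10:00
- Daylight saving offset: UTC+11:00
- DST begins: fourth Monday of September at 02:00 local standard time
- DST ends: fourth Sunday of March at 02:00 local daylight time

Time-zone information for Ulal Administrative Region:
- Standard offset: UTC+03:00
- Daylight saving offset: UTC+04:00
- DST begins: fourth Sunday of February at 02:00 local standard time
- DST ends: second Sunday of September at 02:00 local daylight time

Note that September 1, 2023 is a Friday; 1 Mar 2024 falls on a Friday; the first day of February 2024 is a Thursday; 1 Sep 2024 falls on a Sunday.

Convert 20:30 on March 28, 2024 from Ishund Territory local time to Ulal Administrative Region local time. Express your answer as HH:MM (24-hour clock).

1 September 2023 is a Friday, so the first Monday is September 4 and the fourth is September 25.
1 March 2024 is a Friday, so the first Sunday is March 3 and the fourth is March 24.
March 28, 2024 is outside the daylight-saving period (25 September 2023 – 24 March 2024), so Ishund Territory is on standard time, UTC+10:00.
20:30 Ishund Territory − 10h = 10:30 UTC.
1 February 2024 is a Thursday, so the first Sunday is February 4 and the fourth is February 25.
1 September 2024 is a Sunday, so the first Sunday is September 1 and the second is September 8.
At the standard offset (UTC+03:00), 10:30 UTC + 3h = 13:30 Ulal Administrative Region standard time.
The standard-time date in Ulal Administrative Region, March 28, 2024, lies within the daylight-saving period (25 February – 8 September), so Ulal Administrative Region is on daylight time, UTC+04:00.
10:30 UTC + 4h = 14:30 Ulal Administrative Region.

14:30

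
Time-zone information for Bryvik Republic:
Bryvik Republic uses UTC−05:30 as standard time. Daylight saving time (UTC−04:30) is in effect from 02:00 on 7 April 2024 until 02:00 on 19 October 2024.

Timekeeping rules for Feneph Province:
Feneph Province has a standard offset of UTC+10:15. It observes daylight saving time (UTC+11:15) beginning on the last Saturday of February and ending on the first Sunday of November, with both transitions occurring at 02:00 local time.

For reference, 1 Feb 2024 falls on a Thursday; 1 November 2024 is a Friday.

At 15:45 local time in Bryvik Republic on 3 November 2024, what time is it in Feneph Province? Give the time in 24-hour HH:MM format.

07:30

3 November 2024 is outside the daylight-saving period (7 April – 19 October), so Bryvik Republic is on standard time, UTC−05:30.
15:45 Bryvik Republic + 5h30m = 21:15 UTC.
1 February 2024 is a Thursday, so Saturdays fall on 3, 10, 17, 24; the last is February 24.
1 November 2024 is a Friday, so the first Sunday is November 3.
At the standard offset (UTC+10:15), 21:15 UTC + 10h15m = 07:30 Feneph Province standard time (rolling into the next day, 4 November 2024).
The standard-time date in Feneph Province, 4 November 2024, is outside the daylight-saving period (24 February – 3 November), so Feneph Province is on standard time, UTC+10:15.
21:15 UTC + 10h15m = 07:30 Feneph Province (rolling into the next day, 4 November 2024).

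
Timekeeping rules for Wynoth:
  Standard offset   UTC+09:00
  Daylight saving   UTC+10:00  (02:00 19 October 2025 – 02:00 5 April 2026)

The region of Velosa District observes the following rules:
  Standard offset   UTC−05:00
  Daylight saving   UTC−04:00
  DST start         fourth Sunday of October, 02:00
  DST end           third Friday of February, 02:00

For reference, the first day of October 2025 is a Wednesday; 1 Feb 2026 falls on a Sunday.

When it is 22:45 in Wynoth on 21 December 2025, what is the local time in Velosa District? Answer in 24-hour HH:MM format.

21 December 2025 lies within the daylight-saving period (19 October 2025 – 5 April 2026), so Wynoth is on daylight time, UTC+10:00.
22:45 Wynoth − 10h = 12:45 UTC.
1 October 2025 is a Wednesday, so the first Sunday is October 5 and the fourth is October 26.
1 February 2026 is a Sunday, so the first Friday is February 6 and the third is February 20.
At the standard offset (UTC−05:00), 12:45 UTC − 5h = 07:45 Velosa District standard time.
The standard-time date in Velosa District, 21 December 2025, lies within the daylight-saving period (26 October 2025 – 20 February 2026), so Velosa District is on daylight time, UTC−04:00.
12:45 UTC − 4h = 08:45 Velosa District.

08:45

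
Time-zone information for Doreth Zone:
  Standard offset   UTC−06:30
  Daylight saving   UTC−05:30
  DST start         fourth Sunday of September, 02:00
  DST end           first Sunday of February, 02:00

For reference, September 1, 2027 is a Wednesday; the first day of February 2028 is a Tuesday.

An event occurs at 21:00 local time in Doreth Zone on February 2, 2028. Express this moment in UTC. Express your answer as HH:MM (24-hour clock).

02:30

1 September 2027 is a Wednesday, so the first Sunday is September 5 and the fourth is September 26.
1 February 2028 is a Tuesday, so the first Sunday is February 6.
February 2, 2028 lies within the daylight-saving period (26 September 2027 – 6 February 2028), so Doreth Zone is on daylight time, UTC−05:30.
21:00 local + 5h30m = 02:30 UTC (rolling into the next day, 3 February 2028).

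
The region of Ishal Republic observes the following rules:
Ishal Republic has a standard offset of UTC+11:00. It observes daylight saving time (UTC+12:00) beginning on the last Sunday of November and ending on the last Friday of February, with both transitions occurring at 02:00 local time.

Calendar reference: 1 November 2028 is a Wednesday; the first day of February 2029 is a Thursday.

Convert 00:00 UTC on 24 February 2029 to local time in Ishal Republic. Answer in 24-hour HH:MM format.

1 November 2028 is a Wednesday, so Sundays fall on 5, 12, 19, 26; the last is November 26.
1 February 2029 is a Thursday, so Fridays fall on 2, 9, 16, 23; the last is February 23.
At the standard offset (UTC+11:00), 00:00 UTC + 11h = 11:00 Ishal Republic standard time.
The standard-time date in Ishal Republic, 24 February 2029, is outside the daylight-saving period (26 November 2028 – 23 February 2029), so Ishal Republic is on standard time, UTC+11:00.
00:00 UTC + 11h = 11:00 local.

11:00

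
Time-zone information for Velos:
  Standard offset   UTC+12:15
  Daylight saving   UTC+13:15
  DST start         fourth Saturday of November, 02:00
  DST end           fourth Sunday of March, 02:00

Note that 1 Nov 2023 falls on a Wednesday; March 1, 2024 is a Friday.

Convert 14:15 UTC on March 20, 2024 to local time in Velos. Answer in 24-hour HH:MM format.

03:30

1 November 2023 is a Wednesday, so the first Saturday is November 4 and the fourth is November 25.
1 March 2024 is a Friday, so the first Sunday is March 3 and the fourth is March 24.
At the standard offset (UTC+12:15), 14:15 UTC + 12h15m = 02:30 Velos standard time (rolling into the next day, 21 March 2024).
The standard-time date in Velos, March 21, 2024, lies within the daylight-saving period (25 November 2023 – 24 March 2024), so Velos is on daylight time, UTC+13:15.
14:15 UTC + 13h15m = 03:30 local (rolling into the next day, 21 March 2024).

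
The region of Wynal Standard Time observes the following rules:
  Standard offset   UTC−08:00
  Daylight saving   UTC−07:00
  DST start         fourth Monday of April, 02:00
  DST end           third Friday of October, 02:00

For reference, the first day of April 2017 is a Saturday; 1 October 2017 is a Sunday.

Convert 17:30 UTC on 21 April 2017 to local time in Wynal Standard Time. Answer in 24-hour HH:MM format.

1 April 2017 is a Saturday, so the first Monday is April 3 and the fourth is April 24.
1 October 2017 is a Sunday, so the first Friday is October 6 and the third is October 20.
At the standard offset (UTC−08:00), 17:30 UTC − 8h = 09:30 Wynal Standard Time standard time.
The standard-time date in Wynal Standard Time, 21 April 2017, is outside the daylight-saving period (24 April – 20 October), so Wynal Standard Time is on standard time, UTC−08:00.
17:30 UTC − 8h = 09:30 local.

09:30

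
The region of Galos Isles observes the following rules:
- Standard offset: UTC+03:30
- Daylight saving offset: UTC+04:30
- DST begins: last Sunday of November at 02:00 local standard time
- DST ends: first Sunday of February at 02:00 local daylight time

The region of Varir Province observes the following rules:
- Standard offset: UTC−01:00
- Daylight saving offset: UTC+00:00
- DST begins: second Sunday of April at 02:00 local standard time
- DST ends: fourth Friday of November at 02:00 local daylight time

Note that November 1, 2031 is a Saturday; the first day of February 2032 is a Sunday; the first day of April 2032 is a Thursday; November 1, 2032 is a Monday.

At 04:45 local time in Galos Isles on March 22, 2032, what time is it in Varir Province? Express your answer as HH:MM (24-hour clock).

1 November 2031 is a Saturday, so Sundays fall on 2, 9, 16, 23, 30; the last is November 30.
1 February 2032 is a Sunday, so the first Sunday is February 1.
March 22, 2032 is outside the daylight-saving period (30 November 2031 – 1 February 2032), so Galos Isles is on standard time, UTC+03:30.
04:45 Galos Isles − 3h30m = 01:15 UTC.
1 April 2032 is a Thursday, so the first Sunday is April 4 and the second is April 11.
1 November 2032 is a Monday, so the first Friday is November 5 and the fourth is November 26.
At the standard offset (UTC−01:00), 01:15 UTC − 1h = 00:15 Varir Province standard time.
The standard-time date in Varir Province, March 22, 2032, does not fall between 11 April and 26 November, so daylight saving is not in effect and Varir Province is at UTC−01:00.
01:15 UTC − 1h = 00:15 Varir Province.

00:15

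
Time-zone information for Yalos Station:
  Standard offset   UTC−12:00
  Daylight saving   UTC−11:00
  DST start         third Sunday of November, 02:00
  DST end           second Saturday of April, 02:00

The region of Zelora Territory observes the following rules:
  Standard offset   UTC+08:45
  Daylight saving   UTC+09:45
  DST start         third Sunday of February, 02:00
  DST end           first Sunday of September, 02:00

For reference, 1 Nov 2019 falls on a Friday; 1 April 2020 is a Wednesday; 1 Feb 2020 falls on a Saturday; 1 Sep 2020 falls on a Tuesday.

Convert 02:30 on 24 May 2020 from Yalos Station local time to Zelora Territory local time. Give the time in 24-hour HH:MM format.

00:15

1 November 2019 is a Friday, so the first Sunday is November 3 and the third is November 17.
1 April 2020 is a Wednesday, so the first Saturday is April 4 and the second is April 11.
24 May 2020 does not fall between 17 November 2019 and 11 April 2020, so daylight saving is not in effect and Yalos Station is at UTC−12:00.
02:30 Yalos Station + 12h = 14:30 UTC.
1 February 2020 is a Saturday, so the first Sunday is February 2 and the third is February 16.
1 September 2020 is a Tuesday, so the first Sunday is September 6.
At the standard offset (UTC+08:45), 14:30 UTC + 8h45m = 23:15 Zelora Territory standard time.
Daylight saving runs 16 February – 6 September; the standard-time date in Zelora Territory, 24 May 2020, is inside that window, so Zelora Territory is at UTC+09:45.
14:30 UTC + 9h45m = 00:15 Zelora Territory (rolling into the next day, 25 May 2020).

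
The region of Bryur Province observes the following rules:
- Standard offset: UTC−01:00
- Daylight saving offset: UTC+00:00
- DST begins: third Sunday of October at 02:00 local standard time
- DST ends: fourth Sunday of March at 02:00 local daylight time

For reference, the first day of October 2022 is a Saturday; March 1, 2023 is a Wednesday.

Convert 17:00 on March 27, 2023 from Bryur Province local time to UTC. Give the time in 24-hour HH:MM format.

1 October 2022 is a Saturday, so the first Sunday is October 2 and the third is October 16.
1 March 2023 is a Wednesday, so the first Sunday is March 5 and the fourth is March 26.
Daylight saving runs 16 October 2022 – 26 March 2023; March 27, 2023 is outside that window, so Bryur Province is on standard time at UTC−01:00.
17:00 local + 1h = 18:00 UTC.

18:00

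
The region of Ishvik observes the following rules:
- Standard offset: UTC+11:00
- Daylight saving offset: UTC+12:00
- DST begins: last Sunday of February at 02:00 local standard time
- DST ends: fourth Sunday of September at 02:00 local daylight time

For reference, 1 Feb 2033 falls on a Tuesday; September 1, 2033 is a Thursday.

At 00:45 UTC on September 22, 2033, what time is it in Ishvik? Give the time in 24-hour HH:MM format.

1 February 2033 is a Tuesday, so Sundays fall on 6, 13, 20, 27; the last is February 27.
1 September 2033 is a Thursday, so the first Sunday is September 4 and the fourth is September 25.
At the standard offset (UTC+11:00), 00:45 UTC + 11h = 11:45 Ishvik standard time.
The standard-time date in Ishvik, September 22, 2033, lies within the daylight-saving period (27 February – 25 September), so Ishvik is on daylight time, UTC+12:00.
00:45 UTC + 12h = 12:45 local.

12:45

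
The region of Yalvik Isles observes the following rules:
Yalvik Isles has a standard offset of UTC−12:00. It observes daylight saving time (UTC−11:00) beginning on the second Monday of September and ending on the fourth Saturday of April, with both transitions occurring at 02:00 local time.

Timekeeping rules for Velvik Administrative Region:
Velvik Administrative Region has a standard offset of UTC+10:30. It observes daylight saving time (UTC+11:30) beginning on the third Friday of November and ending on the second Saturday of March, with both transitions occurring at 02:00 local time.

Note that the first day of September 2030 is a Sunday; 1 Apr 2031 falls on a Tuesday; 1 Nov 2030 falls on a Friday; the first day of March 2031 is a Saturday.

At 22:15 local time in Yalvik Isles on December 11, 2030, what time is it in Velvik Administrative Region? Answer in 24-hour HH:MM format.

20:45

1 September 2030 is a Sunday, so the first Monday is September 2 and the second is September 9.
1 April 2031 is a Tuesday, so the first Saturday is April 5 and the fourth is April 26.
December 11, 2030 falls between 9 September 2030 and 26 April 2031, so daylight saving is in effect and Yalvik Isles is at UTC−11:00.
22:15 Yalvik Isles + 11h = 09:15 UTC (rolling into the next day, 12 December 2030).
1 November 2030 is a Friday, so the first Friday is November 1 and the third is November 15.
1 March 2031 is a Saturday, so the first Saturday is March 1 and the second is March 8.
At the standard offset (UTC+10:30), 09:15 UTC + 10h30m = 19:45 Velvik Administrative Region standard time.
The standard-time date in Velvik Administrative Region, December 12, 2030, lies within the daylight-saving period (15 November 2030 – 8 March 2031), so Velvik Administrative Region is on daylight time, UTC+11:30.
09:15 UTC + 11h30m = 20:45 Velvik Administrative Region.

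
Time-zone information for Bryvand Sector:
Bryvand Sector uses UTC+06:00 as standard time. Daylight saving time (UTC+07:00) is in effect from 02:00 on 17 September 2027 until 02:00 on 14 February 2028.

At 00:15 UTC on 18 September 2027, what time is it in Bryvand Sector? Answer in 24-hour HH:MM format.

07:15

At the standard offset (UTC+06:00), 00:15 UTC + 6h = 06:15 Bryvand Sector standard time.
The standard-time date in Bryvand Sector, 18 September 2027, lies within the daylight-saving period (17 September 2027 – 14 February 2028), so Bryvand Sector is on daylight time, UTC+07:00.
00:15 UTC + 7h = 07:15 local.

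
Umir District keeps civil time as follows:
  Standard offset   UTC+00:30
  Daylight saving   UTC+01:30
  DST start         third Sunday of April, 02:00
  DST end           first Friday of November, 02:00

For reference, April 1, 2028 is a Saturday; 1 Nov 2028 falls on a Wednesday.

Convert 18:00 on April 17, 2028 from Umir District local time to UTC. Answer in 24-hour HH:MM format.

16:30

1 April 2028 is a Saturday, so the first Sunday is April 2 and the third is April 16.
1 November 2028 is a Wednesday, so the first Friday is November 3.
Daylight saving runs 16 April – 3 November; April 17, 2028 is inside that window, so Umir District is at UTC+01:30.
18:00 local − 1h30m = 16:30 UTC.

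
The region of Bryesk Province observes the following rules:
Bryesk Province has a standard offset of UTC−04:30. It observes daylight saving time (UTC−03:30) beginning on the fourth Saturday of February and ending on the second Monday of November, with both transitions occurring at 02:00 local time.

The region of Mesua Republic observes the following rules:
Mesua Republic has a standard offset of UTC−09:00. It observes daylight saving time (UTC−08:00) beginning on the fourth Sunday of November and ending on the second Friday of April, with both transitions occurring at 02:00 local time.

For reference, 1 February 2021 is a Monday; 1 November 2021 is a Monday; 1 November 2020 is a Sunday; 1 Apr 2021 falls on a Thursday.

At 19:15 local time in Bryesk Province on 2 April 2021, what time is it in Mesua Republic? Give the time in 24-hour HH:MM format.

1 February 2021 is a Monday, so the first Saturday is February 6 and the fourth is February 27.
1 November 2021 is a Monday, so the first Monday is November 1 and the second is November 8.
Daylight saving runs 27 February – 8 November; 2 April 2021 is inside that window, so Bryesk Province is at UTC−03:30.
19:15 Bryesk Province + 3h30m = 22:45 UTC.
1 November 2020 is a Sunday, so the first Sunday is November 1 and the fourth is November 22.
1 April 2021 is a Thursday, so the first Friday is April 2 and the second is April 9.
At the standard offset (UTC−09:00), 22:45 UTC − 9h = 13:45 Mesua Republic standard time.
Daylight saving runs 22 November 2020 – 9 April 2021; the standard-time date in Mesua Republic, 2 April 2021, is inside that window, so Mesua Republic is at UTC−08:00.
22:45 UTC − 8h = 14:45 Mesua Republic.

14:45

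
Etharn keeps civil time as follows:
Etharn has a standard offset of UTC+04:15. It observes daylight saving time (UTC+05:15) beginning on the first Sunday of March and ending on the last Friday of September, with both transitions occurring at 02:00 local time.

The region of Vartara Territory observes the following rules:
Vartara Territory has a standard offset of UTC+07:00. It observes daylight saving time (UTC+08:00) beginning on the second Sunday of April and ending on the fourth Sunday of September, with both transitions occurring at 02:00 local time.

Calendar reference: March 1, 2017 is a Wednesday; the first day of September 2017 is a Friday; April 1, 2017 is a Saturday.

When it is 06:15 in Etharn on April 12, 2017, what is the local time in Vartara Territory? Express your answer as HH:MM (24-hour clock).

1 March 2017 is a Wednesday, so the first Sunday is March 5.
1 September 2017 is a Friday, so Fridays fall on 1, 8, 15, 22, 29; the last is September 29.
Daylight saving runs 5 March – 29 September; April 12, 2017 is inside that window, so Etharn is at UTC+05:15.
06:15 Etharn − 5h15m = 01:00 UTC.
1 April 2017 is a Saturday, so the first Sunday is April 2 and the second is April 9.
1 September 2017 is a Friday, so the first Sunday is September 3 and the fourth is September 24.
At the standard offset (UTC+07:00), 01:00 UTC + 7h = 08:00 Vartara Territory standard time.
Daylight saving runs 9 April – 24 September; the standard-time date in Vartara Territory, April 12, 2017, is inside that window, so Vartara Territory is at UTC+08:00.
01:00 UTC + 8h = 09:00 Vartara Territory.

09:00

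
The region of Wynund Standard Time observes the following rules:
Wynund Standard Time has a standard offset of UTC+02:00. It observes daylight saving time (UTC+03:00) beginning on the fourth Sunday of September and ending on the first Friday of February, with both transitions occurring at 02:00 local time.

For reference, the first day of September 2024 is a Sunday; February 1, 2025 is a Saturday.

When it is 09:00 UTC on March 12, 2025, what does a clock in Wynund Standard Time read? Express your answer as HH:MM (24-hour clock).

11:00

1 September 2024 is a Sunday, so the first Sunday is September 1 and the fourth is September 22.
1 February 2025 is a Saturday, so the first Friday is February 7.
At the standard offset (UTC+02:00), 09:00 UTC + 2h = 11:00 Wynund Standard Time standard time.
The standard-time date in Wynund Standard Time, March 12, 2025, does not fall between 22 September 2024 and 7 February 2025, so daylight saving is not in effect and Wynund Standard Time is at UTC+02:00.
09:00 UTC + 2h = 11:00 local.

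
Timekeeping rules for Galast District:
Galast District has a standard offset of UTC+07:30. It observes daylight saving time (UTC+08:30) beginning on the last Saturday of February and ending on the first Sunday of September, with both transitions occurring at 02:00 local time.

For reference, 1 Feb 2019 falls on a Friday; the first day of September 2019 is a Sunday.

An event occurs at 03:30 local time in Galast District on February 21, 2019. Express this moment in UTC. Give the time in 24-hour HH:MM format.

20:00

1 February 2019 is a Friday, so Saturdays fall on 2, 9, 16, 23; the last is February 23.
1 September 2019 is a Sunday, so the first Sunday is September 1.
Daylight saving runs 23 February – 1 September; February 21, 2019 is outside that window, so Galast District is on standard time at UTC+07:30.
03:30 local − 7h30m = 20:00 UTC (rolling into the previous day, 20 February 2019).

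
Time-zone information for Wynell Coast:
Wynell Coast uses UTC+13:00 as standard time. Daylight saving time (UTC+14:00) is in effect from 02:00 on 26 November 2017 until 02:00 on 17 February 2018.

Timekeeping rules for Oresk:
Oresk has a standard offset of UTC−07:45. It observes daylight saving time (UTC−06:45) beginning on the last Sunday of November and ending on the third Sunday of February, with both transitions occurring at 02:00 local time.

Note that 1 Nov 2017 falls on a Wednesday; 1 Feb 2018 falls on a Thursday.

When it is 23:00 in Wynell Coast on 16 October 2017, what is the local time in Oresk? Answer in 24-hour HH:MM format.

02:15

16 October 2017 does not fall between 26 November 2017 and 17 February 2018, so daylight saving is not in effect and Wynell Coast is at UTC+13:00.
23:00 Wynell Coast − 13h = 10:00 UTC.
1 November 2017 is a Wednesday, so Sundays fall on 5, 12, 19, 26; the last is November 26.
1 February 2018 is a Thursday, so the first Sunday is February 4 and the third is February 18.
At the standard offset (UTC−07:45), 10:00 UTC − 7h45m = 02:15 Oresk standard time.
Daylight saving runs 26 November 2017 – 18 February 2018; the standard-time date in Oresk, 16 October 2017, is outside that window, so Oresk is on standard time at UTC−07:45.
10:00 UTC − 7h45m = 02:15 Oresk.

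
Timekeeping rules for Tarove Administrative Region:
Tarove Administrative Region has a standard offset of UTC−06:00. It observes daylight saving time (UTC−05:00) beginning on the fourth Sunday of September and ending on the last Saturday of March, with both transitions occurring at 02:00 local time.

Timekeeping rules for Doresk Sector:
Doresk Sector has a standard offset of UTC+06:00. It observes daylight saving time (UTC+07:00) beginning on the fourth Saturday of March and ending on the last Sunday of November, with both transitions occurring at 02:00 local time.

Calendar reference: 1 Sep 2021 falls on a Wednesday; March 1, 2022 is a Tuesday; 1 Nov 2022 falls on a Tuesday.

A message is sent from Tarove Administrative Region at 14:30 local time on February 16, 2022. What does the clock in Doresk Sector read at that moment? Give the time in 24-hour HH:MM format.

1 September 2021 is a Wednesday, so the first Sunday is September 5 and the fourth is September 26.
1 March 2022 is a Tuesday, so Saturdays fall on 5, 12, 19, 26; the last is March 26.
February 16, 2022 falls between 26 September 2021 and 26 March 2022, so daylight saving is in effect and Tarove Administrative Region is at UTC−05:00.
14:30 Tarove Administrative Region + 5h = 19:30 UTC.
1 March 2022 is a Tuesday, so the first Saturday is March 5 and the fourth is March 26.
1 November 2022 is a Tuesday, so Sundays fall on 6, 13, 20, 27; the last is November 27.
At the standard offset (UTC+06:00), 19:30 UTC + 6h = 01:30 Doresk Sector standard time (rolling into the next day, 17 February 2022).
The standard-time date in Doresk Sector, February 17, 2022, does not fall between 26 March and 27 November, so daylight saving is not in effect and Doresk Sector is at UTC+06:00.
19:30 UTC + 6h = 01:30 Doresk Sector (rolling into the next day, 17 February 2022).

01:30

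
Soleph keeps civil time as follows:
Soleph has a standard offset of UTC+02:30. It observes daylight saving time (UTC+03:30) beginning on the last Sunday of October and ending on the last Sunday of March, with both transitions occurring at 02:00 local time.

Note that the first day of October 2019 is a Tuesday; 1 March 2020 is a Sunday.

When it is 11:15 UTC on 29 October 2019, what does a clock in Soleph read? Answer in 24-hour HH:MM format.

1 October 2019 is a Tuesday, so Sundays fall on 6, 13, 20, 27; the last is October 27.
1 March 2020 is a Sunday, so Sundays fall on 1, 8, 15, 22, 29; the last is March 29.
At the standard offset (UTC+02:30), 11:15 UTC + 2h30m = 13:45 Soleph standard time.
Daylight saving runs 27 October 2019 – 29 March 2020; the standard-time date in Soleph, 29 October 2019, is inside that window, so Soleph is at UTC+03:30.
11:15 UTC + 3h30m = 14:45 local.

14:45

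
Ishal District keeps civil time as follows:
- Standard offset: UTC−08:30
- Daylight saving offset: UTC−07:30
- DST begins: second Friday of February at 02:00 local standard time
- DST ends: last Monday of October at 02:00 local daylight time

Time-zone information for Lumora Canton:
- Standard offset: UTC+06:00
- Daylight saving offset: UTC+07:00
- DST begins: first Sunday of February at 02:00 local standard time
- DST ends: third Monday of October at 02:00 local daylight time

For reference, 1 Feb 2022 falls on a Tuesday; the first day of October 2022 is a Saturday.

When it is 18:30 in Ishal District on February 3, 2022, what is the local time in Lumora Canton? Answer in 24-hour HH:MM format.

1 February 2022 is a Tuesday, so the first Friday is February 4 and the second is February 11.
1 October 2022 is a Saturday, so Mondays fall on 3, 10, 17, 24, 31; the last is October 31.
Daylight saving runs 11 February – 31 October; February 3, 2022 is outside that window, so Ishal District is on standard time at UTC−08:30.
18:30 Ishal District + 8h30m = 03:00 UTC (rolling into the next day, 4 February 2022).
1 February 2022 is a Tuesday, so the first Sunday is February 6.
1 October 2022 is a Saturday, so the first Monday is October 3 and the third is October 17.
At the standard offset (UTC+06:00), 03:00 UTC + 6h = 09:00 Lumora Canton standard time.
The standard-time date in Lumora Canton, February 4, 2022, does not fall between 6 February and 17 October, so daylight saving is not in effect and Lumora Canton is at UTC+06:00.
03:00 UTC + 6h = 09:00 Lumora Canton.

09:00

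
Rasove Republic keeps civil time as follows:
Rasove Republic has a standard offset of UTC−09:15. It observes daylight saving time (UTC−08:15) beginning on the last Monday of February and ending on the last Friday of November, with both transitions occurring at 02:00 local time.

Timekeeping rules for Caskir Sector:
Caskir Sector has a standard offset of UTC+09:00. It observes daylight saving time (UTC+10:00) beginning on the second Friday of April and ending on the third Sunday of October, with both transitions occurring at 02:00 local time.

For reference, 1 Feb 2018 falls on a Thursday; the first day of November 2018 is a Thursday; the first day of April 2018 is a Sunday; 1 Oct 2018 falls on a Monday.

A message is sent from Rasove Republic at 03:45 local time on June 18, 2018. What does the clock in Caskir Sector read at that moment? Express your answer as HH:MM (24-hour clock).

1 February 2018 is a Thursday, so Mondays fall on 5, 12, 19, 26; the last is February 26.
1 November 2018 is a Thursday, so Fridays fall on 2, 9, 16, 23, 30; the last is November 30.
Daylight saving runs 26 February – 30 November; June 18, 2018 is inside that window, so Rasove Republic is at UTC−08:15.
03:45 Rasove Republic + 8h15m = 12:00 UTC.
1 April 2018 is a Sunday, so the first Friday is April 6 and the second is April 13.
1 October 2018 is a Monday, so the first Sunday is October 7 and the third is October 21.
At the standard offset (UTC+09:00), 12:00 UTC + 9h = 21:00 Caskir Sector standard time.
The standard-time date in Caskir Sector, June 18, 2018, lies within the daylight-saving period (13 April – 21 October), so Caskir Sector is on daylight time, UTC+10:00.
12:00 UTC + 10h = 22:00 Caskir Sector.

22:00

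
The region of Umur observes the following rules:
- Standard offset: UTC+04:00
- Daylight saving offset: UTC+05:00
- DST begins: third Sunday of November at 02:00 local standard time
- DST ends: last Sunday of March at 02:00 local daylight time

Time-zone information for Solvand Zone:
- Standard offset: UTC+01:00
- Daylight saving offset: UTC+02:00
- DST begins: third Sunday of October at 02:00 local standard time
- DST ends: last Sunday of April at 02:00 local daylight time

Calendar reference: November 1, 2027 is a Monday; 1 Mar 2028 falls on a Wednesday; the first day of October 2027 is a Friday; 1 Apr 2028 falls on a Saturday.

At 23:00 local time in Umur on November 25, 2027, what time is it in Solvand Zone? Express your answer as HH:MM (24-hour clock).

1 November 2027 is a Monday, so the first Sunday is November 7 and the third is November 21.
1 March 2028 is a Wednesday, so Sundays fall on 5, 12, 19, 26; the last is March 26.
Daylight saving runs 21 November 2027 – 26 March 2028; November 25, 2027 is inside that window, so Umur is at UTC+05:00.
23:00 Umur − 5h = 18:00 UTC.
1 October 2027 is a Friday, so the first Sunday is October 3 and the third is October 17.
1 April 2028 is a Saturday, so Sundays fall on 2, 9, 16, 23, 30; the last is April 30.
At the standard offset (UTC+01:00), 18:00 UTC + 1h = 19:00 Solvand Zone standard time.
Daylight saving runs 17 October 2027 – 30 April 2028; the standard-time date in Solvand Zone, November 25, 2027, is inside that window, so Solvand Zone is at UTC+02:00.
18:00 UTC + 2h = 20:00 Solvand Zone.

20:00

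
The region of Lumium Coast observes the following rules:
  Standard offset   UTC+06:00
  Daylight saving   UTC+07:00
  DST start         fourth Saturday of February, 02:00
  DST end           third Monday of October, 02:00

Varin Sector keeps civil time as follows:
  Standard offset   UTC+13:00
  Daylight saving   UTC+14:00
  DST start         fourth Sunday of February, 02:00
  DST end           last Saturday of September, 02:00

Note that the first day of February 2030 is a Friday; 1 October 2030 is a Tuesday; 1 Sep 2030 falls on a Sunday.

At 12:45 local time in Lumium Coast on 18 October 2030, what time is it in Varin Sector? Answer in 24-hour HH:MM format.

1 February 2030 is a Friday, so the first Saturday is February 2 and the fourth is February 23.
1 October 2030 is a Tuesday, so the first Monday is October 7 and the third is October 21.
18 October 2030 lies within the daylight-saving period (23 February – 21 October), so Lumium Coast is on daylight time, UTC+07:00.
12:45 Lumium Coast − 7h = 05:45 UTC.
1 February 2030 is a Friday, so the first Sunday is February 3 and the fourth is February 24.
1 September 2030 is a Sunday, so Saturdays fall on 7, 14, 21, 28; the last is September 28.
At the standard offset (UTC+13:00), 05:45 UTC + 13h = 18:45 Varin Sector standard time.
Daylight saving runs 24 February – 28 September; the standard-time date in Varin Sector, 18 October 2030, is outside that window, so Varin Sector is on standard time at UTC+13:00.
05:45 UTC + 13h = 18:45 Varin Sector.

18:45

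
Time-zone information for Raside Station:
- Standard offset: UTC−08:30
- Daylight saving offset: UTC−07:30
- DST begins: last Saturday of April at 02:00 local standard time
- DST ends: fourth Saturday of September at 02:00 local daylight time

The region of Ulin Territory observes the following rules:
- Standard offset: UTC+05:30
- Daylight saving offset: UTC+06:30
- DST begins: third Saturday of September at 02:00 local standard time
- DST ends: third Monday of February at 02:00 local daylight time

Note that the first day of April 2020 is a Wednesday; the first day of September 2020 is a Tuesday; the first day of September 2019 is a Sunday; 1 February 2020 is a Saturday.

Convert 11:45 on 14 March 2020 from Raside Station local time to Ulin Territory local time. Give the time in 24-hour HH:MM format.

1 April 2020 is a Wednesday, so Saturdays fall on 4, 11, 18, 25; the last is April 25.
1 September 2020 is a Tuesday, so the first Saturday is September 5 and the fourth is September 26.
Daylight saving runs 25 April – 26 September; 14 March 2020 is outside that window, so Raside Station is on standard time at UTC−08:30.
11:45 Raside Station + 8h30m = 20:15 UTC.
1 September 2019 is a Sunday, so the first Saturday is September 7 and the third is September 21.
1 February 2020 is a Saturday, so the first Monday is February 3 and the third is February 17.
At the standard offset (UTC+05:30), 20:15 UTC + 5h30m = 01:45 Ulin Territory standard time (rolling into the next day, 15 March 2020).
Daylight saving runs 21 September 2019 – 17 February 2020; the standard-time date in Ulin Territory, 15 March 2020, is outside that window, so Ulin Territory is on standard time at UTC+05:30.
20:15 UTC + 5h30m = 01:45 Ulin Territory (rolling into the next day, 15 March 2020).

01:45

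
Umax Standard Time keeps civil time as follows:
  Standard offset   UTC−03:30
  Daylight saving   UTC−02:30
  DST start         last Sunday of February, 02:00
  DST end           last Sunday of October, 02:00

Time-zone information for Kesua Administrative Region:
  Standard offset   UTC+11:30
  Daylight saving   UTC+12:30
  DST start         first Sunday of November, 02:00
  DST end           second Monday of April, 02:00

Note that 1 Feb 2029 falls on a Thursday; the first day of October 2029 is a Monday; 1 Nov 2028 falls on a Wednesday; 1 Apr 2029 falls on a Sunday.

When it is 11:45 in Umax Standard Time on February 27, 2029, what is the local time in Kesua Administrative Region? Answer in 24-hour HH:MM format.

02:45

1 February 2029 is a Thursday, so Sundays fall on 4, 11, 18, 25; the last is February 25.
1 October 2029 is a Monday, so Sundays fall on 7, 14, 21, 28; the last is October 28.
February 27, 2029 falls between 25 February and 28 October, so daylight saving is in effect and Umax Standard Time is at UTC−02:30.
11:45 Umax Standard Time + 2h30m = 14:15 UTC.
1 November 2028 is a Wednesday, so the first Sunday is November 5.
1 April 2029 is a Sunday, so the first Monday is April 2 and the second is April 9.
At the standard offset (UTC+11:30), 14:15 UTC + 11h30m = 01:45 Kesua Administrative Region standard time (rolling into the next day, 28 February 2029).
Daylight saving runs 5 November 2028 – 9 April 2029; the standard-time date in Kesua Administrative Region, February 28, 2029, is inside that window, so Kesua Administrative Region is at UTC+12:30.
14:15 UTC + 12h30m = 02:45 Kesua Administrative Region (rolling into the next day, 28 February 2029).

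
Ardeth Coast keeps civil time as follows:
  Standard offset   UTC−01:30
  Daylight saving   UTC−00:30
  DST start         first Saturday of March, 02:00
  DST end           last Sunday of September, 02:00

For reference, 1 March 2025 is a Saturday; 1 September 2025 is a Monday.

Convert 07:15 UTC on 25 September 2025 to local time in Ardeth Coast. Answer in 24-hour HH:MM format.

1 March 2025 is a Saturday, so the first Saturday is March 1.
1 September 2025 is a Monday, so Sundays fall on 7, 14, 21, 28; the last is September 28.
At the standard offset (UTC−01:30), 07:15 UTC − 1h30m = 05:45 Ardeth Coast standard time.
The standard-time date in Ardeth Coast, 25 September 2025, lies within the daylight-saving period (1 March – 28 September), so Ardeth Coast is on daylight time, UTC−00:30.
07:15 UTC − 0h30m = 06:45 local.

06:45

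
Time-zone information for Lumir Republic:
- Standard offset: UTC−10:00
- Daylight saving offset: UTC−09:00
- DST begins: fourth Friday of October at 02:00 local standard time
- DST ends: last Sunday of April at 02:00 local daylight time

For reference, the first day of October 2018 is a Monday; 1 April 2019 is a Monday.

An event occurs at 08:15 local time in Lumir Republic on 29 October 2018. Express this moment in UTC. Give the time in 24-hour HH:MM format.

17:15

1 October 2018 is a Monday, so the first Friday is October 5 and the fourth is October 26.
1 April 2019 is a Monday, so Sundays fall on 7, 14, 21, 28; the last is April 28.
29 October 2018 lies within the daylight-saving period (26 October 2018 – 28 April 2019), so Lumir Republic is on daylight time, UTC−09:00.
08:15 local + 9h = 17:15 UTC.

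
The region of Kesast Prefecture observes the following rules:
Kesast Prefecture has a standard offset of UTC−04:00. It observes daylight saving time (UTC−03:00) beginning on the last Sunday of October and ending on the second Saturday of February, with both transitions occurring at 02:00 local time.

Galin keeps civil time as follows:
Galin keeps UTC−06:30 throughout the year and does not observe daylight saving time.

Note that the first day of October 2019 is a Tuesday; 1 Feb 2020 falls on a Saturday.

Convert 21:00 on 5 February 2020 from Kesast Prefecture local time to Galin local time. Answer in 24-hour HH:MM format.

17:30

1 October 2019 is a Tuesday, so Sundays fall on 6, 13, 20, 27; the last is October 27.
1 February 2020 is a Saturday, so the first Saturday is February 1 and the second is February 8.
Daylight saving runs 27 October 2019 – 8 February 2020; 5 February 2020 is inside that window, so Kesast Prefecture is at UTC−03:00.
21:00 Kesast Prefecture + 3h = 00:00 UTC (rolling into the next day, 6 February 2020).
Galin has no daylight saving, so its offset is UTC−06:30 year-round.
00:00 UTC − 6h30m = 17:30 Galin (rolling into the previous day, 5 February 2020).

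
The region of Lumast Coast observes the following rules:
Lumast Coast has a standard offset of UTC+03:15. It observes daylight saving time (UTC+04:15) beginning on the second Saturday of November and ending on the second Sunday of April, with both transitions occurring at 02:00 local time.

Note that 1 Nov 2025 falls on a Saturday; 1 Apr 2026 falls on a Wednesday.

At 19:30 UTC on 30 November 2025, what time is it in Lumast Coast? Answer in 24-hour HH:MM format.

23:45

1 November 2025 is a Saturday, so the first Saturday is November 1 and the second is November 8.
1 April 2026 is a Wednesday, so the first Sunday is April 5 and the second is April 12.
At the standard offset (UTC+03:15), 19:30 UTC + 3h15m = 22:45 Lumast Coast standard time.
The standard-time date in Lumast Coast, 30 November 2025, falls between 8 November 2025 and 12 April 2026, so daylight saving is in effect and Lumast Coast is at UTC+04:15.
19:30 UTC + 4h15m = 23:45 local.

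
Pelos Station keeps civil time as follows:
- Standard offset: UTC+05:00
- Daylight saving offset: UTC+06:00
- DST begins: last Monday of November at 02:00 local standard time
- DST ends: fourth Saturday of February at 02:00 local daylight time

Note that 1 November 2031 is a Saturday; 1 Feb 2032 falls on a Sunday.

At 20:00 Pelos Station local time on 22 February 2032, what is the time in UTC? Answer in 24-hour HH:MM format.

1 November 2031 is a Saturday, so Mondays fall on 3, 10, 17, 24; the last is November 24.
1 February 2032 is a Sunday, so the first Saturday is February 7 and the fourth is February 28.
22 February 2032 lies within the daylight-saving period (24 November 2031 – 28 February 2032), so Pelos Station is on daylight time, UTC+06:00.
20:00 local − 6h = 14:00 UTC.

14:00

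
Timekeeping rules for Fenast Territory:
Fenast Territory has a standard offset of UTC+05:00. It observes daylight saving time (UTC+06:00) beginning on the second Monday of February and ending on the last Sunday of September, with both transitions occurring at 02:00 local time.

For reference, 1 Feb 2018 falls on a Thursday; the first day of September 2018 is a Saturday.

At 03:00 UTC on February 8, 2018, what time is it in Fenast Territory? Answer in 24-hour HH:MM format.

08:00

1 February 2018 is a Thursday, so the first Monday is February 5 and the second is February 12.
1 September 2018 is a Saturday, so Sundays fall on 2, 9, 16, 23, 30; the last is September 30.
At the standard offset (UTC+05:00), 03:00 UTC + 5h = 08:00 Fenast Territory standard time.
The standard-time date in Fenast Territory, February 8, 2018, is outside the daylight-saving period (12 February – 30 September), so Fenast Territory is on standard time, UTC+05:00.
03:00 UTC + 5h = 08:00 local.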